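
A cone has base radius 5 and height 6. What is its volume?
Volume = (1/3) * pi * r² * h
Volume = (1/3) * pi * 5² * 6
Volume = (1/3) * pi * 25 * 6
Volume = (1/3) * pi * 150
Volume = 157.08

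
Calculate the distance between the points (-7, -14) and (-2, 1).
Using the distance formula: d = sqrt((x₂-x₁)² + (y₂-y₁)²)
dx = (-2) - (-7) = 5
dy = 1 - (-14) = 15
d = sqrt(5² + 15²) = sqrt(25 + 225) = sqrt(250) = 15.81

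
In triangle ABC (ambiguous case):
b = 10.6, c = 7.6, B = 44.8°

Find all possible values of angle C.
sin(C)/c = sin(B)/b  →  sin(C) = c·sin(B)/b = 7.6·sin(44.8°)/10.6 = 0.505209
C₁ = arcsin(0.505209) = 30.35°,  C₂ = 180° - C₁ = 149.65°
Check C₂: A = 180° - 44.8° - 149.65° = -14.45° ≤ 0, rejected
C = 30.35° (one solution)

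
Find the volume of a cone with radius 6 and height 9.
Volume = (1/3) * pi * r² * h
Volume = (1/3) * pi * 6² * 9
Volume = (1/3) * pi * 36 * 9
Volume = (1/3) * pi * 324
Volume = 339.29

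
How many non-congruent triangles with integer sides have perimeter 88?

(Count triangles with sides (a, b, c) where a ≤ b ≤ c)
With a ≤ b ≤ c and a + b + c = 88, the triangle inequality a + b > c gives c < 88/2, so c ≤ 43.
Iterate a from 1 to ⌊p/3⌋ = 29; for each a, b ranges from a to ⌊(p−a)/2⌋ with c = p − a − b, keeping only c ≥ b.
Triples: (2, 43, 43), (3, 42, 43), (4, 41, 43), …
Count = 161 triangles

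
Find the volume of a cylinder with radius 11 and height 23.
Volume = pi * r² * h
Volume = pi * 11² * 23
Volume = pi * 121 * 23
Volume = pi * 2783
Volume = 8743.05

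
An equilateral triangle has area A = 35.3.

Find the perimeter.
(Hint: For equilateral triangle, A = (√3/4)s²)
A = (√3/4)s²  →  s² = 4A/√3 = 4·35.3/√3 = 81.5219
s = 9.02895
Perimeter = 3s = 27.09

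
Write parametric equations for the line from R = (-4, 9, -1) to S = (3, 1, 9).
Direction vector d = S - R = (7, -8, 10)
x = -4 + 7t, y = 9 - 8t, z = -1 + 10t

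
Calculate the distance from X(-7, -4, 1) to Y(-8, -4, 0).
d = √[(-1)² + (0)² + (-1)²] = √2 = 1.414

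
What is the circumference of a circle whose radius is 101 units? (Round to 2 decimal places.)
Circumference = 2 * pi * r
Circumference = 2 * pi * 101
Circumference = 634.60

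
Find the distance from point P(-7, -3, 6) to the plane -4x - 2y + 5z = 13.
d = |(-4)(-7) + (-2)(-3) + 5(6) - (13)| / √((-4)² + (-2)² + 5²) = 51/√45 = 7.603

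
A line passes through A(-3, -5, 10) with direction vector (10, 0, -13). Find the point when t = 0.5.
P(0.5) = (-3 + 10(0.5), -5 + 0(0.5), 10 + (-13)(0.5)) = (2, -5, 3.5)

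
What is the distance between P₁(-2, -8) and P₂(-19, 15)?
Using the distance formula: d = sqrt((x₂-x₁)² + (y₂-y₁)²)
dx = (-19) - (-2) = -17
dy = 15 - (-8) = 23
d = sqrt((-17)² + 23²) = sqrt(289 + 529) = sqrt(818) = 28.60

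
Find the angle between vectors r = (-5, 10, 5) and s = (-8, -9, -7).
r·s = -85, |r|² = 150, |s|² = 194
cos θ = -85/√29100 ≈ -0.4983
θ ≈ 119.9°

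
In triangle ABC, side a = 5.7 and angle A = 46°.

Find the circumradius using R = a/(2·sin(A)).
R = a/(2·sin(A)) = 5.7/(2·sin(46°))
R = 5.7/(2·0.719340) = 5.7/1.438680 = 3.962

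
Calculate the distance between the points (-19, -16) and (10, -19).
Using the distance formula: d = sqrt((x₂-x₁)² + (y₂-y₁)²)
dx = 10 - (-19) = 29
dy = (-19) - (-16) = -3
d = sqrt(29² + (-3)²) = sqrt(841 + 9) = sqrt(850) = 29.15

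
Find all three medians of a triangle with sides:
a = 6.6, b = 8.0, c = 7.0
Using m_x = ½√(2y² + 2z² - x²):
m_a = ½√(2·8.0² + 2·7.0² - 6.6²) = ½√182.44 = 6.754
m_b = ½√(2·6.6² + 2·7.0² - 8.0²) = ½√121.12 = 5.503
m_c = ½√(2·6.6² + 2·8.0² - 7.0²) = ½√166.12 = 6.444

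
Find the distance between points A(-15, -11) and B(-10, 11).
Using the distance formula: d = sqrt((x₂-x₁)² + (y₂-y₁)²)
dx = (-10) - (-15) = 5
dy = 11 - (-11) = 22
d = sqrt(5² + 22²) = sqrt(25 + 484) = sqrt(509) = 22.56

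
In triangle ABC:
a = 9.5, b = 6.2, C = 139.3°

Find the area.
Using A = ½ab·sin(C):
A = ½·9.5·6.2·sin(139.3°) = ½·58.9·0.652098 = 19.2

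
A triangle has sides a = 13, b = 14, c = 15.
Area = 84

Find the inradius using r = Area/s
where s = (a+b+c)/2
s = (13+14+15)/2 = 21
r = Area/s = 84/21 = 4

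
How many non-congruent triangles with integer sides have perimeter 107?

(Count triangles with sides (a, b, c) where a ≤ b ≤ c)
With a ≤ b ≤ c and a + b + c = 107, the triangle inequality a + b > c gives c < 107/2, so c ≤ 53.
Iterate a from 1 to ⌊p/3⌋ = 35; for each a, b ranges from a to ⌊(p−a)/2⌋ with c = p − a − b, keeping only c ≥ b.
Triples: (1, 53, 53), (2, 52, 53), (3, 51, 53), …
Count = 252 triangles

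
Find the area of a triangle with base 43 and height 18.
Area = (1/2) * base * height
Area = (1/2) * 43 * 18
Area = 387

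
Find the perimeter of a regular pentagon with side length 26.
Perimeter = number of sides * side length
Perimeter = 5 * 26
Perimeter = 130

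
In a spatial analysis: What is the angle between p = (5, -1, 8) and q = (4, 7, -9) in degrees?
p·q = -59, |p|² = 90, |q|² = 146
cos θ = -59/√13140 ≈ -0.5147
θ ≈ 121.0°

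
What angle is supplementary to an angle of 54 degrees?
Supplementary angles sum to 180 degrees.
Other angle = 180 - 54
Other angle = 126 degrees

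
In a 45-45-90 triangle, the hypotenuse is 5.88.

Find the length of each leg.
In a 45-45-90 triangle, hypotenuse = leg·√2  →  leg = hypotenuse/√2
leg = 5.88/√2 = 4.158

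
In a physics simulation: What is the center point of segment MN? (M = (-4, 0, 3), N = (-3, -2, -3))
Midpoint = ((-4-3)/2, (0-2)/2, (3-3)/2) = (-3.5, -1, 0)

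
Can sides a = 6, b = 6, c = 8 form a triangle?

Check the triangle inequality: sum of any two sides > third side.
Yes, triangle inequality satisfied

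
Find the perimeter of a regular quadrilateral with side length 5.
Perimeter = number of sides * side length
Perimeter = 4 * 5
Perimeter = 20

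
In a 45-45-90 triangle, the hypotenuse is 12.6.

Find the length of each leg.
In a 45-45-90 triangle, hypotenuse = leg·√2  →  leg = hypotenuse/√2
leg = 12.6/√2 = 8.91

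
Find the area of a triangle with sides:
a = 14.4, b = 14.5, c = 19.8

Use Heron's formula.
s = (a+b+c)/2 = (14.4+14.5+19.8)/2 = 24.35
A = √(s(s-a)(s-b)(s-c)) = √(24.35·9.95·9.85·4.55)
A = √10858.5 = 104.2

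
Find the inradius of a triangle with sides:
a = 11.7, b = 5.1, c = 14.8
s = (a+b+c)/2 = (11.7+5.1+14.8)/2 = 15.8
Area = √(s(s-a)(s-b)(s-c)) = √(15.8·4.1·10.7·1) = 26.3277
r = Area/s = 26.3277/15.8 = 1.666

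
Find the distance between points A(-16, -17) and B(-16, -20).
Using the distance formula: d = sqrt((x₂-x₁)² + (y₂-y₁)²)
dx = (-16) - (-16) = 0
dy = (-20) - (-17) = -3
d = sqrt(0² + (-3)²) = sqrt(0 + 9) = sqrt(9) = 3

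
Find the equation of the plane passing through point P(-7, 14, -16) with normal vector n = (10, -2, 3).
d = n·P = (10)(-7) + (-2)(14) + (3)(-16) = -146
Plane: 10x - 2y + 3z = -146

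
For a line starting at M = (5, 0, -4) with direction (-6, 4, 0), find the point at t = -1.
P(-1) = (5 + (-6)(-1), 0 + 4(-1), -4 + 0(-1)) = (11, -4, -4)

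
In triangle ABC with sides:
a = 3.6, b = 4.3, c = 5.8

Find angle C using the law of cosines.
cos(C) = (a² + b² - c²)/(2ab)
cos(C) = (3.6² + 4.3² - 5.8²)/(2·3.6·4.3) = -2.19/30.96 = -0.070736
C = arccos(-0.070736) = 94.06°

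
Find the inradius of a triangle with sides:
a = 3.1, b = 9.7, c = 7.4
s = (a+b+c)/2 = (3.1+9.7+7.4)/2 = 10.1
Area = √(s(s-a)(s-b)(s-c)) = √(10.1·7·0.4·2.7) = 8.73819
r = Area/s = 8.73819/10.1 = 0.8652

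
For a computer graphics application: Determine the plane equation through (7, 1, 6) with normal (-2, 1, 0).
d = n·P = (-2)(7) + (1)(1) + (0)(6) = -13
Plane: -2x + y = -13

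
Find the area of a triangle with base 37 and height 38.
Area = (1/2) * base * height
Area = (1/2) * 37 * 38
Area = 703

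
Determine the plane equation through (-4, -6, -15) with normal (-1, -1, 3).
d = n·P = (-1)(-4) + (-1)(-6) + (3)(-15) = -35
Plane: -x - y + 3z = -35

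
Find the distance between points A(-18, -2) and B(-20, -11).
Using the distance formula: d = sqrt((x₂-x₁)² + (y₂-y₁)²)
dx = (-20) - (-18) = -2
dy = (-11) - (-2) = -9
d = sqrt((-2)² + (-9)²) = sqrt(4 + 81) = sqrt(85) = 9.22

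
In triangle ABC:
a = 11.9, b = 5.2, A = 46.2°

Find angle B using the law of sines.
sin(B)/b = sin(A)/a
sin(B) = b·sin(A)/a = 5.2·sin(46.2°)/11.9 = 0.315391
B = arcsin(0.315391) = 18.38°  (b ≤ a, so B ≤ A and the acute solution is unique)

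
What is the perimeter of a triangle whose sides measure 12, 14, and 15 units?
Perimeter = sum of all sides
Perimeter = 12 + 14 + 15
Perimeter = 41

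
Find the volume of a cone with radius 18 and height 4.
Volume = (1/3) * pi * r² * h
Volume = (1/3) * pi * 18² * 4
Volume = (1/3) * pi * 324 * 4
Volume = (1/3) * pi * 1296
Volume = 1357.17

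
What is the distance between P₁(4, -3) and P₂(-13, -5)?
Using the distance formula: d = sqrt((x₂-x₁)² + (y₂-y₁)²)
dx = (-13) - 4 = -17
dy = (-5) - (-3) = -2
d = sqrt((-17)² + (-2)²) = sqrt(289 + 4) = sqrt(293) = 17.12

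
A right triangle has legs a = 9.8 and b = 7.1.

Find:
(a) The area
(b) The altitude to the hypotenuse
(a) Area = ½ab = ½·9.8·7.1 = 34.79
(b) Hypotenuse c = √(9.8² + 7.1²) = √146.45 = 12.1017
    Area = ½·c·h_c  →  h_c = 2·Area/c = 2·34.79/12.1017 = 5.75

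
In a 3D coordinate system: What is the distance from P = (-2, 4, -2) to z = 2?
d = |0(-2) + 0(4) + 1(-2) - (2)| / √(0² + 0² + 1²) = 4/√1 = 4.0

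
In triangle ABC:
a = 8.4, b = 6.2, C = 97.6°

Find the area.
Using A = ½ab·sin(C):
A = ½·8.4·6.2·sin(97.6°) = ½·52.08·0.991216 = 25.81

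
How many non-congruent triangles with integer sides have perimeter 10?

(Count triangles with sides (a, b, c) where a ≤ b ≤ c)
With a ≤ b ≤ c and a + b + c = 10, the triangle inequality a + b > c gives c < 10/2, so c ≤ 4.
Iterate a from 1 to ⌊p/3⌋ = 3; for each a, b ranges from a to ⌊(p−a)/2⌋ with c = p − a − b, keeping only c ≥ b.
Triples: (2, 4, 4), (3, 3, 4)
Count = 2 triangles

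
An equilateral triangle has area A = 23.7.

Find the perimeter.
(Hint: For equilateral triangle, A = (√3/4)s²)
A = (√3/4)s²  →  s² = 4A/√3 = 4·23.7/√3 = 54.7328
s = 7.39816
Perimeter = 3s = 22.19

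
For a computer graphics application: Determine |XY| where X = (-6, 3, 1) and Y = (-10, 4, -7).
d = √[(-4)² + (1)² + (-8)²] = √81 = 9.0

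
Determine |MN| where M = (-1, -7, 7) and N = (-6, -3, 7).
d = √[(-5)² + (4)² + (0)²] = √41 = 6.403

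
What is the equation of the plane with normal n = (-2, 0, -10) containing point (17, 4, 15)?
d = n·P = (-2)(17) + (0)(4) + (-10)(15) = -184
Plane: -2x - 10z = -184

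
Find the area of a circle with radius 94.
Area = pi * r²
Area = pi * 94²
Area = pi * 8836
Area = 27759.11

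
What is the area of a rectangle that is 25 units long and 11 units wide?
Area = length * width
Area = 25 * 11
Area = 275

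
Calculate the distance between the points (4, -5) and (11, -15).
Using the distance formula: d = sqrt((x₂-x₁)² + (y₂-y₁)²)
dx = 11 - 4 = 7
dy = (-15) - (-5) = -10
d = sqrt(7² + (-10)²) = sqrt(49 + 100) = sqrt(149) = 12.21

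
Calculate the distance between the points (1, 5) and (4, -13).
Using the distance formula: d = sqrt((x₂-x₁)² + (y₂-y₁)²)
dx = 4 - 1 = 3
dy = (-13) - 5 = -18
d = sqrt(3² + (-18)²) = sqrt(9 + 324) = sqrt(333) = 18.25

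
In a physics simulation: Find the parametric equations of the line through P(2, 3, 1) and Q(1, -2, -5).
Direction vector d = Q - P = (-1, -5, -6)
x = 2 - t, y = 3 - 5t, z = 1 - 6t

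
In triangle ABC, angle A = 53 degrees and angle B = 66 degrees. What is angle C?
Sum of angles in a triangle = 180 degrees
Third angle = 180 - 53 - 66
Third angle = 61 degrees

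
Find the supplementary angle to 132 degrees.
Supplementary angles sum to 180 degrees.
Other angle = 180 - 132
Other angle = 48 degrees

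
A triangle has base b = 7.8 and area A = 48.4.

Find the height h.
A = ½bh  →  h = 2A/b
h = 2·48.4/7.8 = 12.41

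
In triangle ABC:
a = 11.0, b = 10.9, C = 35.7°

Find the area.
Using A = ½ab·sin(C):
A = ½·11.0·10.9·sin(35.7°) = ½·119.9·0.583541 = 34.98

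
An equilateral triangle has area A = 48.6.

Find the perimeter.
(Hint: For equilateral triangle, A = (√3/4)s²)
A = (√3/4)s²  →  s² = 4A/√3 = 4·48.6/√3 = 112.237
s = 10.5942
Perimeter = 3s = 31.78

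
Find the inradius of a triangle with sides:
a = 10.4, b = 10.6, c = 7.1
s = (a+b+c)/2 = (10.4+10.6+7.1)/2 = 14.05
Area = √(s(s-a)(s-b)(s-c)) = √(14.05·3.65·3.45·6.95) = 35.066
r = Area/s = 35.066/14.05 = 2.496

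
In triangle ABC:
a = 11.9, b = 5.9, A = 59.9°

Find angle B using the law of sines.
sin(B)/b = sin(A)/a
sin(B) = b·sin(A)/a = 5.9·sin(59.9°)/11.9 = 0.428941
B = arcsin(0.428941) = 25.4°  (b ≤ a, so B ≤ A and the acute solution is unique)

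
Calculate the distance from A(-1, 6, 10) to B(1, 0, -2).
d = √[(2)² + (-6)² + (-12)²] = √184 = 13.56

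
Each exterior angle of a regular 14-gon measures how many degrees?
Exterior angle of a regular n-gon = 360/n
Exterior angle = 360/14
Exterior angle = 25.71 degrees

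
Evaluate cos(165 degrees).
cos(165 degrees) = -0.9659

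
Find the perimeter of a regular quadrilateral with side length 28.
Perimeter = number of sides * side length
Perimeter = 4 * 28
Perimeter = 112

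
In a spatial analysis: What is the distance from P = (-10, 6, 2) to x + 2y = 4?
d = |1(-10) + 2(6) + 0(2) - (4)| / √(1² + 2² + 0²) = 2/√5 = 0.8944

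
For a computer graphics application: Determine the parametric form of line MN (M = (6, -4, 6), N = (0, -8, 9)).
Direction vector d = N - M = (-6, -4, 3)
x = 6 - 6t, y = -4 - 4t, z = 6 + 3t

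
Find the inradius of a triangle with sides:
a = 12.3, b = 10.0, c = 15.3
s = (a+b+c)/2 = (12.3+10.0+15.3)/2 = 18.8
Area = √(s(s-a)(s-b)(s-c)) = √(18.8·6.5·8.8·3.5) = 61.3495
r = Area/s = 61.3495/18.8 = 3.263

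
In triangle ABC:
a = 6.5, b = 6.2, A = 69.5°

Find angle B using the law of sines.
sin(B)/b = sin(A)/a
sin(B) = b·sin(A)/a = 6.2·sin(69.5°)/6.5 = 0.893441
B = arcsin(0.893441) = 63.31°  (b ≤ a, so B ≤ A and the acute solution is unique)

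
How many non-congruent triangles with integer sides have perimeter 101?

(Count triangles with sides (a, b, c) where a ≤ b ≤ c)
With a ≤ b ≤ c and a + b + c = 101, the triangle inequality a + b > c gives c < 101/2, so c ≤ 50.
Iterate a from 1 to ⌊p/3⌋ = 33; for each a, b ranges from a to ⌊(p−a)/2⌋ with c = p − a − b, keeping only c ≥ b.
Triples: (1, 50, 50), (2, 49, 50), (3, 48, 50), …
Count = 225 triangles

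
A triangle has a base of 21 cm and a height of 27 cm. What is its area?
Area = (1/2) * base * height
Area = (1/2) * 21 * 27
Area = 283.50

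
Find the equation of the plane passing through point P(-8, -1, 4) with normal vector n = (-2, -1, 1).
d = n·P = (-2)(-8) + (-1)(-1) + (1)(4) = 21
Plane: -2x - y + z = 21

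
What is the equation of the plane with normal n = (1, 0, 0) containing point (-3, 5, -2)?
d = n·P = (1)(-3) + (0)(5) + (0)(-2) = -3
Plane: x = -3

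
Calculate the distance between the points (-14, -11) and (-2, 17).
Using the distance formula: d = sqrt((x₂-x₁)² + (y₂-y₁)²)
dx = (-2) - (-14) = 12
dy = 17 - (-11) = 28
d = sqrt(12² + 28²) = sqrt(144 + 784) = sqrt(928) = 30.46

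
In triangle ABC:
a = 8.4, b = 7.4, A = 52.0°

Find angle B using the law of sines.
sin(B)/b = sin(A)/a
sin(B) = b·sin(A)/a = 7.4·sin(52.0°)/8.4 = 0.694200
B = arcsin(0.694200) = 43.96°  (b ≤ a, so B ≤ A and the acute solution is unique)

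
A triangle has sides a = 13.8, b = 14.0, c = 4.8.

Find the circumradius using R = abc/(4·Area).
s = (a+b+c)/2 = 16.3
Area = √(s(s-a)(s-b)(s-c)) = √(16.3·2.5·2.3·11.5) = 32.8304
R = abc/(4·Area) = (13.8·14.0·4.8)/(4·32.8304) = 927.36/131.3216 = 7.062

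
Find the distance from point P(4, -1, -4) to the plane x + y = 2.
d = |1(4) + 1(-1) + 0(-4) - (2)| / √(1² + 1² + 0²) = 1/√2 = 0.7071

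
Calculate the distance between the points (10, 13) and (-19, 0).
Using the distance formula: d = sqrt((x₂-x₁)² + (y₂-y₁)²)
dx = (-19) - 10 = -29
dy = 0 - 13 = -13
d = sqrt((-29)² + (-13)²) = sqrt(841 + 169) = sqrt(1010) = 31.78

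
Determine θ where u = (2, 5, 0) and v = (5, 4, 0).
u·v = 30, |u|² = 29, |v|² = 41
cos θ = 30/√1189 ≈ 0.87
θ ≈ 29.54°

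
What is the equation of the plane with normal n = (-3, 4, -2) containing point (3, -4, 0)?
d = n·P = (-3)(3) + (4)(-4) + (-2)(0) = -25
Plane: -3x + 4y - 2z = -25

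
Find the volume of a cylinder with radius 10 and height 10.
Volume = pi * r² * h
Volume = pi * 10² * 10
Volume = pi * 100 * 10
Volume = pi * 1000
Volume = 3141.59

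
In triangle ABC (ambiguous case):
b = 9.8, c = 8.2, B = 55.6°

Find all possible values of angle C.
sin(C)/c = sin(B)/b  →  sin(C) = c·sin(B)/b = 8.2·sin(55.6°)/9.8 = 0.690401
C₁ = arcsin(0.690401) = 43.66°,  C₂ = 180° - C₁ = 136.34°
Check C₂: A = 180° - 55.6° - 136.34° = -11.94° ≤ 0, rejected
C = 43.66° (one solution)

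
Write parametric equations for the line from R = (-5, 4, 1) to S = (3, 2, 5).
Direction vector d = S - R = (8, -2, 4)
x = -5 + 8t, y = 4 - 2t, z = 1 + 4t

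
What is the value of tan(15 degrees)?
tan(15 degrees) = 0.2679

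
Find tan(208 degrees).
tan(208 degrees) = 0.5317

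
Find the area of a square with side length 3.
Area = s²
Area = 3²
Area = 9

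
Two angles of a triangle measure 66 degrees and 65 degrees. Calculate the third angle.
Sum of angles in a triangle = 180 degrees
Third angle = 180 - 66 - 65
Third angle = 49 degrees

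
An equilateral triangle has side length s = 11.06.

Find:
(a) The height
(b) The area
(a) Height h = s·√3/2 = 11.06·√3/2 = 9.578
(b) Area = (√3/4)·s² = (√3/4)·11.06² = (√3/4)·122.324 = 52.97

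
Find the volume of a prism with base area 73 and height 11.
Volume = base area * height
Volume = 73 * 11
Volume = 803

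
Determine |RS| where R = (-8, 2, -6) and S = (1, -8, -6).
d = √[(9)² + (-10)² + (0)²] = √181 = 13.45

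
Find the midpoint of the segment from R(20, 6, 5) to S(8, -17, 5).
Midpoint = ((20+8)/2, (6-17)/2, (5+5)/2) = (14, -5.5, 5)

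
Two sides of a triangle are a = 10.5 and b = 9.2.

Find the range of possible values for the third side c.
By the triangle inequality: |a - b| < c < a + b
|10.5 - 9.2| < c < 10.5 + 9.2
1.3 < c < 19.7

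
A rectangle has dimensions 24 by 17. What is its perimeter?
Perimeter = 2 * (length + width)
Perimeter = 2 * (24 + 17)
Perimeter = 2 * 41
Perimeter = 82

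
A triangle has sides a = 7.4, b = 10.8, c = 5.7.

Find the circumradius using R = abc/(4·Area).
s = (a+b+c)/2 = 11.95
Area = √(s(s-a)(s-b)(s-c)) = √(11.95·4.55·1.15·6.25) = 19.7687
R = abc/(4·Area) = (7.4·10.8·5.7)/(4·19.7687) = 455.544/79.0748 = 5.761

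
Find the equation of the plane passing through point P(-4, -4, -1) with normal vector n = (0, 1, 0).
d = n·P = (0)(-4) + (1)(-4) + (0)(-1) = -4
Plane: y = -4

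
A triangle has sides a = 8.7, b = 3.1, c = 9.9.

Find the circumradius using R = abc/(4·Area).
s = (a+b+c)/2 = 10.85
Area = √(s(s-a)(s-b)(s-c)) = √(10.85·2.15·7.75·0.95) = 13.1053
R = abc/(4·Area) = (8.7·3.1·9.9)/(4·13.1053) = 267.003/52.4212 = 5.093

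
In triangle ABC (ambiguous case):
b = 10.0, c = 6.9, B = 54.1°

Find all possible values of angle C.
sin(C)/c = sin(B)/b  →  sin(C) = c·sin(B)/b = 6.9·sin(54.1°)/10.0 = 0.558929
C₁ = arcsin(0.558929) = 33.98°,  C₂ = 180° - C₁ = 146.02°
Check C₂: A = 180° - 54.1° - 146.02° = -20.12° ≤ 0, rejected
C = 33.98° (one solution)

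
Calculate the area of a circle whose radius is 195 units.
Area = pi * r²
Area = pi * 195²
Area = pi * 38025
Area = 119459.06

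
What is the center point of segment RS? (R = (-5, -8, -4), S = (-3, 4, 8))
Midpoint = ((-5-3)/2, (-8+4)/2, (-4+8)/2) = (-4, -2, 2)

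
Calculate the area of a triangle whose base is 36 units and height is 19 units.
Area = (1/2) * base * height
Area = (1/2) * 36 * 19
Area = 342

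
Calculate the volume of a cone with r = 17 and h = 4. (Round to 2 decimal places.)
Volume = (1/3) * pi * r² * h
Volume = (1/3) * pi * 17² * 4
Volume = (1/3) * pi * 289 * 4
Volume = (1/3) * pi * 1156
Volume = 1210.56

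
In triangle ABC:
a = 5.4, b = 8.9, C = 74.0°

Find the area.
Using A = ½ab·sin(C):
A = ½·5.4·8.9·sin(74.0°) = ½·48.06·0.961262 = 23.1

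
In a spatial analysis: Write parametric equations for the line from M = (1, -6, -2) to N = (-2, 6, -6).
Direction vector d = N - M = (-3, 12, -4)
x = 1 - 3t, y = -6 + 12t, z = -2 - 4t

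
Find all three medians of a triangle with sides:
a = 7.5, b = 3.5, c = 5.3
Using m_x = ½√(2y² + 2z² - x²):
m_a = ½√(2·3.5² + 2·5.3² - 7.5²) = ½√24.43 = 2.471
m_b = ½√(2·7.5² + 2·5.3² - 3.5²) = ½√156.43 = 6.254
m_c = ½√(2·7.5² + 2·3.5² - 5.3²) = ½√108.91 = 5.218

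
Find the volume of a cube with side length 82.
Volume = s³
Volume = 82³
Volume = 551368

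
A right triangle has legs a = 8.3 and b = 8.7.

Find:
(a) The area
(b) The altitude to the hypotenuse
(a) Area = ½ab = ½·8.3·8.7 = 36.105
(b) Hypotenuse c = √(8.3² + 8.7²) = √144.58 = 12.0241
    Area = ½·c·h_c  →  h_c = 2·Area/c = 2·36.105/12.0241 = 6.005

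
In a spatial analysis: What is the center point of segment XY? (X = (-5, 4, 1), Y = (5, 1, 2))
Midpoint = ((-5+5)/2, (4+1)/2, (1+2)/2) = (0, 2.5, 1.5)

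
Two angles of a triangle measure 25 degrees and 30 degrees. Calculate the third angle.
Sum of angles in a triangle = 180 degrees
Third angle = 180 - 25 - 30
Third angle = 125 degrees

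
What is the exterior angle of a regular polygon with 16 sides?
Exterior angle of a regular n-gon = 360/n
Exterior angle = 360/16
Exterior angle = 22.50 degrees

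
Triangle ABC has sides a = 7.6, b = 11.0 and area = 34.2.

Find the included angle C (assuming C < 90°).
Area = ½ab·sin(C)  →  sin(C) = 2·Area/(ab)
sin(C) = 2·34.2/(7.6·11.0) = 0.818182
C = arcsin(0.818182) = 54.9°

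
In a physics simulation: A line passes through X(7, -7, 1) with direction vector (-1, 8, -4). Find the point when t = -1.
P(-1) = (7 + (-1)(-1), -7 + 8(-1), 1 + (-4)(-1)) = (8, -15, 5)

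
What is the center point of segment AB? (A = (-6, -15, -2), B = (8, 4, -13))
Midpoint = ((-6+8)/2, (-15+4)/2, (-2-13)/2) = (1, -5.5, -7.5)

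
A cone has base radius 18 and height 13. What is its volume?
Volume = (1/3) * pi * r² * h
Volume = (1/3) * pi * 18² * 13
Volume = (1/3) * pi * 324 * 13
Volume = (1/3) * pi * 4212
Volume = 4410.80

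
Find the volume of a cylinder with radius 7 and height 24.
Volume = pi * r² * h
Volume = pi * 7² * 24
Volume = pi * 49 * 24
Volume = pi * 1176
Volume = 3694.51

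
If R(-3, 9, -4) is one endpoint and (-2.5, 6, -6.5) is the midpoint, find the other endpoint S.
S = (2×(-2.5) - (-3), 2×6 - 9, 2×(-6.5) - (-4)) = (-2, 3, -9)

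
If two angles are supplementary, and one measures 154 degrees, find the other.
Supplementary angles sum to 180 degrees.
Other angle = 180 - 154
Other angle = 26 degrees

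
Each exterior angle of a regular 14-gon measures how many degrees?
Exterior angle of a regular n-gon = 360/n
Exterior angle = 360/14
Exterior angle = 25.71 degrees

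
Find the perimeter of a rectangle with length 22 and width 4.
Perimeter = 2 * (length + width)
Perimeter = 2 * (22 + 4)
Perimeter = 2 * 26
Perimeter = 52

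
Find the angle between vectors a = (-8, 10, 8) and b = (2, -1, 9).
a·b = 46, |a|² = 228, |b|² = 86
cos θ = 46/√19608 ≈ 0.3285
θ ≈ 70.82°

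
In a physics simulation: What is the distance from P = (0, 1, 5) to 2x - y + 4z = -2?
d = |2(0) + (-1)(1) + 4(5) - (-2)| / √(2² + (-1)² + 4²) = 21/√21 = 4.583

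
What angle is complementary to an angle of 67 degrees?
Complementary angles sum to 90 degrees.
Other angle = 90 - 67
Other angle = 23 degrees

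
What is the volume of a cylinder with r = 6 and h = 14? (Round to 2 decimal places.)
Volume = pi * r² * h
Volume = pi * 6² * 14
Volume = pi * 36 * 14
Volume = pi * 504
Volume = 1583.36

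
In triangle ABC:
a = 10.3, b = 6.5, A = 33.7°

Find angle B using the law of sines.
sin(B)/b = sin(A)/a
sin(B) = b·sin(A)/a = 6.5·sin(33.7°)/10.3 = 0.350145
B = arcsin(0.350145) = 20.5°  (b ≤ a, so B ≤ A and the acute solution is unique)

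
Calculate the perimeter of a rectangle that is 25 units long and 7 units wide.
Perimeter = 2 * (length + width)
Perimeter = 2 * (25 + 7)
Perimeter = 2 * 32
Perimeter = 64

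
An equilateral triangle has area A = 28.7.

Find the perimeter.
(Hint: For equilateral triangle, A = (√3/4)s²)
A = (√3/4)s²  →  s² = 4A/√3 = 4·28.7/√3 = 66.2798
s = 8.14124
Perimeter = 3s = 24.42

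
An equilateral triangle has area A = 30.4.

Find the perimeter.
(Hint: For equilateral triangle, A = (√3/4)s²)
A = (√3/4)s²  →  s² = 4A/√3 = 4·30.4/√3 = 70.2058
s = 8.37889
Perimeter = 3s = 25.14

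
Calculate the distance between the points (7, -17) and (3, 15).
Using the distance formula: d = sqrt((x₂-x₁)² + (y₂-y₁)²)
dx = 3 - 7 = -4
dy = 15 - (-17) = 32
d = sqrt((-4)² + 32²) = sqrt(16 + 1024) = sqrt(1040) = 32.25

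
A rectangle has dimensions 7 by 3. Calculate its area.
Area = length * width
Area = 7 * 3
Area = 21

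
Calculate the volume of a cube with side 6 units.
Volume = s³
Volume = 6³
Volume = 216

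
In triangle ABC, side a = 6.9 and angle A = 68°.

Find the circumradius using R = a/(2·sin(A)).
R = a/(2·sin(A)) = 6.9/(2·sin(68°))
R = 6.9/(2·0.927184) = 6.9/1.854368 = 3.721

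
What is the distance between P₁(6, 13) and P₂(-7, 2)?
Using the distance formula: d = sqrt((x₂-x₁)² + (y₂-y₁)²)
dx = (-7) - 6 = -13
dy = 2 - 13 = -11
d = sqrt((-13)² + (-11)²) = sqrt(169 + 121) = sqrt(290) = 17.03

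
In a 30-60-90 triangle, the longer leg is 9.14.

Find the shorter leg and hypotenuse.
In a 30-60-90 triangle, sides are in ratio 1 : √3 : 2.
Long leg = short leg·√3  →  short leg = 9.14/√3 = 5.277
Hypotenuse = 2·(short leg) = 2·9.14/√3 = 10.55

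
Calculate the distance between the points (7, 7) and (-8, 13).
Using the distance formula: d = sqrt((x₂-x₁)² + (y₂-y₁)²)
dx = (-8) - 7 = -15
dy = 13 - 7 = 6
d = sqrt((-15)² + 6²) = sqrt(225 + 36) = sqrt(261) = 16.16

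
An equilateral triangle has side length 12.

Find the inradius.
For an equilateral triangle, r = s/(2√3) where s is the side.
r = 12/(2√3) = 12/3.464102 = 3.464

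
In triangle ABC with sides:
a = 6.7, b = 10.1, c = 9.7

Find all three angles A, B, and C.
By the law of cosines:
cos(A) = (b² + c² - a²)/(2bc) = 0.771716  →  A = 39.49°
cos(B) = (a² + c² - b²)/(2ac) = 0.284428  →  B = 73.48°
cos(C) = (a² + b² - c²)/(2ab) = 0.390202  →  C = 67.03°
Check: A + B + C = 180.0° ✓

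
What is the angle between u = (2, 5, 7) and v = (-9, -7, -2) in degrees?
u·v = -67, |u|² = 78, |v|² = 134
cos θ = -67/√10452 ≈ -0.6554
θ ≈ 130.9°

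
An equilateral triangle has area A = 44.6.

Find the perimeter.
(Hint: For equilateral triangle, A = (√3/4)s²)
A = (√3/4)s²  →  s² = 4A/√3 = 4·44.6/√3 = 102.999
s = 10.1489
Perimeter = 3s = 30.45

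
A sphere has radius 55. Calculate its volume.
Volume = (4/3) * pi * r³
Volume = (4/3) * pi * 55³
Volume = (4/3) * pi * 166375
Volume = 696909.97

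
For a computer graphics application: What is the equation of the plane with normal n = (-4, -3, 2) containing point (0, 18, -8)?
d = n·P = (-4)(0) + (-3)(18) + (2)(-8) = -70
Plane: -4x - 3y + 2z = -70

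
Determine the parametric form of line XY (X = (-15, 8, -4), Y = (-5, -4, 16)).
Direction vector d = Y - X = (10, -12, 20)
x = -15 + 10t, y = 8 - 12t, z = -4 + 20t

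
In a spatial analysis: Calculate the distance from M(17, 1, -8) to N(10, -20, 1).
d = √[(-7)² + (-21)² + (9)²] = √571 = 23.9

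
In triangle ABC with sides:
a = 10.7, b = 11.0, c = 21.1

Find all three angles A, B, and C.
By the law of cosines:
cos(A) = (b² + c² - a²)/(2bc) = 0.973115  →  A = 13.32°
cos(B) = (a² + c² - b²)/(2ac) = 0.971564  →  B = 13.7°
cos(C) = (a² + b² - c²)/(2ab) = -0.890909  →  C = 153°
Check: A + B + C = 180.0° ✓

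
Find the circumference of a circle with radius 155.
Circumference = 2 * pi * r
Circumference = 2 * pi * 155
Circumference = 973.89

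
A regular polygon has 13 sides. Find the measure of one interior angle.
Interior angle of a regular n-gon = (n-2)*180/n
Interior angle = (13-2)*180/13
Interior angle = 11*180/13
Interior angle = 1980/13
Interior angle = 152.31 degrees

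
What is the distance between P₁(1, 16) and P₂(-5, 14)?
Using the distance formula: d = sqrt((x₂-x₁)² + (y₂-y₁)²)
dx = (-5) - 1 = -6
dy = 14 - 16 = -2
d = sqrt((-6)² + (-2)²) = sqrt(36 + 4) = sqrt(40) = 6.32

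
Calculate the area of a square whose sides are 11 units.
Area = s²
Area = 11²
Area = 121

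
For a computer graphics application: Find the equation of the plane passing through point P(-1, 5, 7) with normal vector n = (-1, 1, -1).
d = n·P = (-1)(-1) + (1)(5) + (-1)(7) = -1
Plane: -x + y - z = -1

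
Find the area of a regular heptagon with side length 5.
For a regular 7-gon with side length s = 5:
Apothem a = s / (2*tan(pi/7)) = 5 / (2*tan(pi/7)) ≈ 5.1913
Perimeter P = 7 * 5 = 35
Area = (1/2) * P * a = (1/2) * 35 * 5.1913 = 90.85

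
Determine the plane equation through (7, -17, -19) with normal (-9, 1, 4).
d = n·P = (-9)(7) + (1)(-17) + (4)(-19) = -156
Plane: -9x + y + 4z = -156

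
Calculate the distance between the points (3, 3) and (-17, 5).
Using the distance formula: d = sqrt((x₂-x₁)² + (y₂-y₁)²)
dx = (-17) - 3 = -20
dy = 5 - 3 = 2
d = sqrt((-20)² + 2²) = sqrt(400 + 4) = sqrt(404) = 20.10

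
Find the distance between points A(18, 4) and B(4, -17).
Using the distance formula: d = sqrt((x₂-x₁)² + (y₂-y₁)²)
dx = 4 - 18 = -14
dy = (-17) - 4 = -21
d = sqrt((-14)² + (-21)²) = sqrt(196 + 441) = sqrt(637) = 25.24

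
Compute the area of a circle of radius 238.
Area = pi * r²
Area = pi * 238²
Area = pi * 56644
Area = 177952.37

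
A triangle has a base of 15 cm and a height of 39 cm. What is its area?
Area = (1/2) * base * height
Area = (1/2) * 15 * 39
Area = 292.50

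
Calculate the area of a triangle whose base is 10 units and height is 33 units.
Area = (1/2) * base * height
Area = (1/2) * 10 * 33
Area = 165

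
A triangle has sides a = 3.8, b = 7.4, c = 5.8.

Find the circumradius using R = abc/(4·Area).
s = (a+b+c)/2 = 8.5
Area = √(s(s-a)(s-b)(s-c)) = √(8.5·4.7·1.1·2.7) = 10.8927
R = abc/(4·Area) = (3.8·7.4·5.8)/(4·10.8927) = 163.096/43.5708 = 3.743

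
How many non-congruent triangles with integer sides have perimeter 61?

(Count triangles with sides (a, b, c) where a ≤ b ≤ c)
With a ≤ b ≤ c and a + b + c = 61, the triangle inequality a + b > c gives c < 61/2, so c ≤ 30.
Iterate a from 1 to ⌊p/3⌋ = 20; for each a, b ranges from a to ⌊(p−a)/2⌋ with c = p − a − b, keeping only c ≥ b.
Triples: (1, 30, 30), (2, 29, 30), (3, 28, 30), …
Count = 85 triangles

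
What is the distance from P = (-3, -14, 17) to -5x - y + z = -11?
d = |(-5)(-3) + (-1)(-14) + 1(17) - (-11)| / √((-5)² + (-1)² + 1²) = 57/√27 = 10.97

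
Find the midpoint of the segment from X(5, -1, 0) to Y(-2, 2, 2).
Midpoint = ((5-2)/2, (-1+2)/2, (0+2)/2) = (1.5, 0.5, 1)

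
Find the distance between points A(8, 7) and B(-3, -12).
Using the distance formula: d = sqrt((x₂-x₁)² + (y₂-y₁)²)
dx = (-3) - 8 = -11
dy = (-12) - 7 = -19
d = sqrt((-11)² + (-19)²) = sqrt(121 + 361) = sqrt(482) = 21.95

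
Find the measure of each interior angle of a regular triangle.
Interior angle of a regular n-gon = (n-2)*180/n
Interior angle = (3-2)*180/3
Interior angle = 1*180/3
Interior angle = 180/3
Interior angle = 60 degrees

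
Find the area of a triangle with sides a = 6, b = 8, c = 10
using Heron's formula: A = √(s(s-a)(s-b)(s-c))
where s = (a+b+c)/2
s = (6+8+10)/2 = 12
A = √(12·6·4·2) = √576 = 24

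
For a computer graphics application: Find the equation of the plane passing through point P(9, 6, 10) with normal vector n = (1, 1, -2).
d = n·P = (1)(9) + (1)(6) + (-2)(10) = -5
Plane: x + y - 2z = -5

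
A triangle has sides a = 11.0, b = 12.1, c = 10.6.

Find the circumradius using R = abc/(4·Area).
s = (a+b+c)/2 = 16.85
Area = √(s(s-a)(s-b)(s-c)) = √(16.85·5.85·4.75·6.25) = 54.0959
R = abc/(4·Area) = (11.0·12.1·10.6)/(4·54.0959) = 1410.86/216.3836 = 6.52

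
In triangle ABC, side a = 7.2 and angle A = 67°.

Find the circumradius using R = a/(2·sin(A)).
R = a/(2·sin(A)) = 7.2/(2·sin(67°))
R = 7.2/(2·0.920505) = 7.2/1.841010 = 3.911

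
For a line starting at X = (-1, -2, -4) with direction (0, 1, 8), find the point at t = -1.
P(-1) = (-1 + 0(-1), -2 + 1(-1), -4 + 8(-1)) = (-1, -3, -12)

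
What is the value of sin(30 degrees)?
sin(30 degrees) = 1/2
Decimal approximation: 0.5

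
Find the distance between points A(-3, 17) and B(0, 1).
Using the distance formula: d = sqrt((x₂-x₁)² + (y₂-y₁)²)
dx = 0 - (-3) = 3
dy = 1 - 17 = -16
d = sqrt(3² + (-16)²) = sqrt(9 + 256) = sqrt(265) = 16.28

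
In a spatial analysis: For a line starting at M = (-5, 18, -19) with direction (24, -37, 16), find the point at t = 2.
P(2) = (-5 + 24(2), 18 + (-37)(2), -19 + 16(2)) = (43, -56, 13)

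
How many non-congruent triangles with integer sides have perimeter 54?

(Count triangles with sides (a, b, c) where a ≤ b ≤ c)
With a ≤ b ≤ c and a + b + c = 54, the triangle inequality a + b > c gives c < 54/2, so c ≤ 26.
Iterate a from 1 to ⌊p/3⌋ = 18; for each a, b ranges from a to ⌊(p−a)/2⌋ with c = p − a − b, keeping only c ≥ b.
Triples: (2, 26, 26), (3, 25, 26), (4, 24, 26), …
Count = 61 triangles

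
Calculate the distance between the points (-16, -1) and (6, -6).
Using the distance formula: d = sqrt((x₂-x₁)² + (y₂-y₁)²)
dx = 6 - (-16) = 22
dy = (-6) - (-1) = -5
d = sqrt(22² + (-5)²) = sqrt(484 + 25) = sqrt(509) = 22.56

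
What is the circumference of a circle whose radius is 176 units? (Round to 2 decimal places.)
Circumference = 2 * pi * r
Circumference = 2 * pi * 176
Circumference = 1105.84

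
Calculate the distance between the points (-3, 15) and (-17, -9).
Using the distance formula: d = sqrt((x₂-x₁)² + (y₂-y₁)²)
dx = (-17) - (-3) = -14
dy = (-9) - 15 = -24
d = sqrt((-14)² + (-24)²) = sqrt(196 + 576) = sqrt(772) = 27.78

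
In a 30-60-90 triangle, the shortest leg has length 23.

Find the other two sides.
Long leg = 23√3 = 39.84, Hypotenuse = 46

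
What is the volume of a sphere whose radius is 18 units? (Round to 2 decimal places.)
Volume = (4/3) * pi * r³
Volume = (4/3) * pi * 18³
Volume = (4/3) * pi * 5832
Volume = 24429.02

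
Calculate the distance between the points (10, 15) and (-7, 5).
Using the distance formula: d = sqrt((x₂-x₁)² + (y₂-y₁)²)
dx = (-7) - 10 = -17
dy = 5 - 15 = -10
d = sqrt((-17)² + (-10)²) = sqrt(289 + 100) = sqrt(389) = 19.72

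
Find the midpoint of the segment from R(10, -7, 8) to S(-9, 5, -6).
Midpoint = ((10-9)/2, (-7+5)/2, (8-6)/2) = (0.5, -1, 1)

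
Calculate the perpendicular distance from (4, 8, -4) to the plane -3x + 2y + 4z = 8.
d = |(-3)(4) + 2(8) + 4(-4) - (8)| / √((-3)² + 2² + 4²) = 20/√29 = 3.714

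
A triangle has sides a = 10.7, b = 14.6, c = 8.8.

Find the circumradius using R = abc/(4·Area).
s = (a+b+c)/2 = 17.05
Area = √(s(s-a)(s-b)(s-c)) = √(17.05·6.35·2.45·8.25) = 46.7799
R = abc/(4·Area) = (10.7·14.6·8.8)/(4·46.7799) = 1374.736/187.1196 = 7.347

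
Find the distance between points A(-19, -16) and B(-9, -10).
Using the distance formula: d = sqrt((x₂-x₁)² + (y₂-y₁)²)
dx = (-9) - (-19) = 10
dy = (-10) - (-16) = 6
d = sqrt(10² + 6²) = sqrt(100 + 36) = sqrt(136) = 11.66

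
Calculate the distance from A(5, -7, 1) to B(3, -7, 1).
d = √[(-2)² + (0)² + (0)²] = √4 = 2.0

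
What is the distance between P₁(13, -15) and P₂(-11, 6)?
Using the distance formula: d = sqrt((x₂-x₁)² + (y₂-y₁)²)
dx = (-11) - 13 = -24
dy = 6 - (-15) = 21
d = sqrt((-24)² + 21²) = sqrt(576 + 441) = sqrt(1017) = 31.89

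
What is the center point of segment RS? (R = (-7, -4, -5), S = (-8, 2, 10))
Midpoint = ((-7-8)/2, (-4+2)/2, (-5+10)/2) = (-7.5, -1, 2.5)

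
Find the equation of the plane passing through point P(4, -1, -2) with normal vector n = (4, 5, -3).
d = n·P = (4)(4) + (5)(-1) + (-3)(-2) = 17
Plane: 4x + 5y - 3z = 17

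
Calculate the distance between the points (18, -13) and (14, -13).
Using the distance formula: d = sqrt((x₂-x₁)² + (y₂-y₁)²)
dx = 14 - 18 = -4
dy = (-13) - (-13) = 0
d = sqrt((-4)² + 0²) = sqrt(16 + 0) = sqrt(16) = 4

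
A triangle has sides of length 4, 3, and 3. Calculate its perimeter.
Perimeter = sum of all sides
Perimeter = 4 + 3 + 3
Perimeter = 10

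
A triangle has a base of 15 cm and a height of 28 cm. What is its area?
Area = (1/2) * base * height
Area = (1/2) * 15 * 28
Area = 210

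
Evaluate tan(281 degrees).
tan(281 degrees) = -5.1446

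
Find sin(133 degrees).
sin(133 degrees) = 0.7314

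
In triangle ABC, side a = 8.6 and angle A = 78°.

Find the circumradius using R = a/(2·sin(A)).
R = a/(2·sin(A)) = 8.6/(2·sin(78°))
R = 8.6/(2·0.978148) = 8.6/1.956295 = 4.396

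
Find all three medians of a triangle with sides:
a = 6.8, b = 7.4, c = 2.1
Using m_x = ½√(2y² + 2z² - x²):
m_a = ½√(2·7.4² + 2·2.1² - 6.8²) = ½√72.1 = 4.246
m_b = ½√(2·6.8² + 2·2.1² - 7.4²) = ½√46.54 = 3.411
m_c = ½√(2·6.8² + 2·7.4² - 2.1²) = ½√197.59 = 7.028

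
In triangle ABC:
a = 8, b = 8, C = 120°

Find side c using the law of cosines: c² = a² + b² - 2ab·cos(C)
c² = 8² + 8² - 2·8·8·cos(120°)
c² = 64 + 64 - 128·-0.5000 = 192
c = √192 = 13.86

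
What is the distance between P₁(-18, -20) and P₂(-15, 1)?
Using the distance formula: d = sqrt((x₂-x₁)² + (y₂-y₁)²)
dx = (-15) - (-18) = 3
dy = 1 - (-20) = 21
d = sqrt(3² + 21²) = sqrt(9 + 441) = sqrt(450) = 21.21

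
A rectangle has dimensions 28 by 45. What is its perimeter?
Perimeter = 2 * (length + width)
Perimeter = 2 * (28 + 45)
Perimeter = 2 * 73
Perimeter = 146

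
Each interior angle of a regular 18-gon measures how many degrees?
Interior angle of a regular n-gon = (n-2)*180/n
Interior angle = (18-2)*180/18
Interior angle = 16*180/18
Interior angle = 2880/18
Interior angle = 160 degrees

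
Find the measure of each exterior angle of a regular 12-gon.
Exterior angle of a regular n-gon = 360/n
Exterior angle = 360/12
Exterior angle = 30 degrees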